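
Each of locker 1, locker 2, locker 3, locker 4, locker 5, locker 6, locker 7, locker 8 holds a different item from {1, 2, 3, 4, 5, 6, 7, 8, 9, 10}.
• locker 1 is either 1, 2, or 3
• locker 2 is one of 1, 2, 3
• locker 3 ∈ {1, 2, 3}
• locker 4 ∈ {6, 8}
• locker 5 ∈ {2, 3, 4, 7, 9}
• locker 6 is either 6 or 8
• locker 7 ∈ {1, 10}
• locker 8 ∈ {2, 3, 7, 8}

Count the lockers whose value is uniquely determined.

2

locker 4 and locker 6 between them cover only {6, 8} — a naked pair. Remove those values from locker 8.
locker 1, locker 2, locker 3 between them cover only {1, 2, 3} — a naked triple. Remove those values from locker 5, locker 7, locker 8.
locker 7 has just one choice, so locker 7 = 10.
locker 8 must be 7 (only option left). So locker 5 can't be 7.
Determined: locker 7=10, locker 8=7. The other lockers each still have more than one consistent value. That makes 2.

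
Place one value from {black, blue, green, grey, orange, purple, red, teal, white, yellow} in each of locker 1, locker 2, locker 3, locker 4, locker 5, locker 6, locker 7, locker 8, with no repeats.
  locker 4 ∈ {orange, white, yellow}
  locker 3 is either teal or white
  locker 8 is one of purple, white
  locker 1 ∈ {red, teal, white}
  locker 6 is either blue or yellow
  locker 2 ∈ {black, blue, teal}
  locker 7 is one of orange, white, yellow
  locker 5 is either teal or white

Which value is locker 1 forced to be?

The 8 variables together cover exactly {black, blue, orange, purple, red, teal, white, yellow} — 8 values for 8 variables — and black appears only in locker 2's list, so locker 2 = black.
The 7 still-open variables draw from only 7 values {blue, orange, purple, red, teal, white, yellow}, so each is used; only locker 6 can be blue, hence locker 6 = blue.
The 6 still-open variables together cover exactly {orange, purple, red, teal, white, yellow} — 6 values for 6 variables — and purple appears only in locker 8's list, so locker 8 = purple.
Among the 5 still-open variables, red fits only locker 1 (and all 5 values in {orange, red, teal, white, yellow} must be used), so locker 1 = red.

red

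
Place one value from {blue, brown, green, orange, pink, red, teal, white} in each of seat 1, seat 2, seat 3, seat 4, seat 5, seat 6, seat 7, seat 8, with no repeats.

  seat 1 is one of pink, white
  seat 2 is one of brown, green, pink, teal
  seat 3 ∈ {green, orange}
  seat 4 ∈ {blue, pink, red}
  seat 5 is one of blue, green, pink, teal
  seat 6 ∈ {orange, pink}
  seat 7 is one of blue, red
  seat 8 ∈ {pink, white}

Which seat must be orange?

seat 6

The 8 variables together cover exactly {blue, brown, green, orange, pink, red, teal, white} — 8 values for 8 variables — and brown appears only in seat 2's list, so seat 2 = brown.
The 7 still-open variables draw from only 7 values {blue, green, orange, pink, red, teal, white}, so each is used; only seat 5 can be teal, hence seat 5 = teal.
The 6 still-open variables draw from only 6 values {blue, green, orange, pink, red, white}, so each is used; only seat 3 can be green, hence seat 3 = green.
The 5 still-open variables together cover exactly {blue, orange, pink, red, white} — 5 values for 5 variables — and orange appears only in seat 6's list, so seat 6 = orange.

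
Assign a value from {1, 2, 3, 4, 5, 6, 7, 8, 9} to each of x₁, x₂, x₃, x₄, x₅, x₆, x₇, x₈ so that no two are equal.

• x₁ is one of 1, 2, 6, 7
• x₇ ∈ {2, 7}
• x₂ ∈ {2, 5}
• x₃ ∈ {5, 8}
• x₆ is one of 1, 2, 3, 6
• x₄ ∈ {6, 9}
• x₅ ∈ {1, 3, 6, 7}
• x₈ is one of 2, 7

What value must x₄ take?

Among the 8 variables, 8 fits only x₃ (and all 8 values in {1, 2, 3, 5, 6, 7, 8, 9} must be used), so x₃ = 8.
The 7 still-open variables together cover exactly {1, 2, 3, 5, 6, 7, 9} — 7 values for 7 variables — and 5 appears only in x₂'s list, so x₂ = 5.
The 6 still-open variables together cover exactly {1, 2, 3, 6, 7, 9} — 6 values for 6 variables — and 9 appears only in x₄'s list, so x₄ = 9.

9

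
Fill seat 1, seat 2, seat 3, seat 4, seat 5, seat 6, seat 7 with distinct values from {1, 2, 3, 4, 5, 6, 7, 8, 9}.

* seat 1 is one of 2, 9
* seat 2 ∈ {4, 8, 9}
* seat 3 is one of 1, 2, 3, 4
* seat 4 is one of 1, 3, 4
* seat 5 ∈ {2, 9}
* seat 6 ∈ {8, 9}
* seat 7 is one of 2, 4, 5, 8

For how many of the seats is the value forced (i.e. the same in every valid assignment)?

The 7 variables together cover exactly {1, 2, 3, 4, 5, 8, 9} — 7 values for 7 variables — and 5 appears only in seat 7's list, so seat 7 = 5.
seat 1 and seat 5 share exactly the 2 values {2, 9}; by pigeonhole those values go to them, so strike 2, 9 from seat 2, seat 3, seat 6.
seat 6 must be 8 (only option left). Strike 8 from seat 2.
seat 2's domain is down to {4}, so seat 2 = 4. So seat 3, seat 4 can't be 4.
Determined: seat 2=4, seat 6=8, seat 7=5. The other seats each still have more than one consistent value. That makes 3.

3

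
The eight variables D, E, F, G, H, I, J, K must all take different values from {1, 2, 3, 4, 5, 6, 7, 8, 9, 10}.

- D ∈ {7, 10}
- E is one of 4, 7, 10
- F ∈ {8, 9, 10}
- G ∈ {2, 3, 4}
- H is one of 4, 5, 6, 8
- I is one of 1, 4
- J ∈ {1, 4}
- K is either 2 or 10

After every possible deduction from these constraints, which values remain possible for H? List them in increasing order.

I and J between them cover only {1, 4} — a naked pair. Remove those values from E, G, H.
D and E between them cover only {7, 10} — a naked pair. Remove those values from F, K.
K's domain is down to {2}, so K = 2. Strike 2 from G.
G's domain is down to {3}, so G = 3.
No further eliminations apply; H can still be any of 5, 6, 8.

5, 6, 8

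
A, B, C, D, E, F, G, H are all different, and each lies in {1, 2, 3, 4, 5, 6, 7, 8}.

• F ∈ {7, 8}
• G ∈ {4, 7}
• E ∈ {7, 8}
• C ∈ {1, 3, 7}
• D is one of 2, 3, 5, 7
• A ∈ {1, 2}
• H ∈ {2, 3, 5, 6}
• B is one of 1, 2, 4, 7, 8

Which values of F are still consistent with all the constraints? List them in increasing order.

7, 8

The 8 variables draw from only 8 values {1, 2, 3, 4, 5, 6, 7, 8}, so each is used; only H can be 6, hence H = 6.
The 7 still-open variables together cover exactly {1, 2, 3, 4, 5, 7, 8} — 7 values for 7 variables — and 5 appears only in D's list, so D = 5.
The 6 still-open variables together cover exactly {1, 2, 3, 4, 7, 8} — 6 values for 6 variables — and 3 appears only in C's list, so C = 3.
E and F share exactly the 2 values {7, 8}; by pigeonhole those values go to them, so strike 7, 8 from B, G.
G has just one choice, so G = 4. Eliminate 4 elsewhere: B.
No further eliminations apply; F can still be any of 7, 8.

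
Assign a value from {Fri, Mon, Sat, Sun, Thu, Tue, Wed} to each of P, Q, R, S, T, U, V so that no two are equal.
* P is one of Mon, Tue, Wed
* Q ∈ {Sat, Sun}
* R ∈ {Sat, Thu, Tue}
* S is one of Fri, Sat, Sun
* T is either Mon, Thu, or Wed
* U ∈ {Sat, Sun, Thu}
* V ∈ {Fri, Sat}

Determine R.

Tue

The 3 variables Q, S, V are confined to {Fri, Sat, Sun}, which locks those values in; drop them from R, U.
U has just one choice, so U = Thu. So R, T can't be Thu.
So R = Tue.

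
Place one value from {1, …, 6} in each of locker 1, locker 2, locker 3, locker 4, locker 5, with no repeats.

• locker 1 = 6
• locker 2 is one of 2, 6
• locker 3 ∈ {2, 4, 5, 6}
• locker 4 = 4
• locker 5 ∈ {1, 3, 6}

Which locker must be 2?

locker 1's domain is down to {6}, so locker 1 = 6. Strike 6 from locker 2, locker 3, locker 5.

locker 2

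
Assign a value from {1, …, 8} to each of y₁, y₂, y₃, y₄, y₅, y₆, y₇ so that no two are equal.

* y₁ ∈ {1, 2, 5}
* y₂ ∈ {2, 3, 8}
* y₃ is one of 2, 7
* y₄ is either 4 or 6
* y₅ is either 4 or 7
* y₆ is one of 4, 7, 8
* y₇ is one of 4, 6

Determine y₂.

3

y₄ and y₇ between them cover only {4, 6} — a naked pair. Remove those values from y₅, y₆.
y₅ has just one choice, so y₅ = 7. So y₃, y₆ can't be 7.
y₆'s domain is down to {8}, so y₆ = 8. Strike 8 from y₂.
y₃ has just one choice, so y₃ = 2. Strike 2 from y₁, y₂.
So y₂ = 3.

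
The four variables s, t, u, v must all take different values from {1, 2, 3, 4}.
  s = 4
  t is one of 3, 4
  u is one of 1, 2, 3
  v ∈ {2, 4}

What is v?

s has just one choice, so s = 4. So t, v can't be 4.
So v = 2.

2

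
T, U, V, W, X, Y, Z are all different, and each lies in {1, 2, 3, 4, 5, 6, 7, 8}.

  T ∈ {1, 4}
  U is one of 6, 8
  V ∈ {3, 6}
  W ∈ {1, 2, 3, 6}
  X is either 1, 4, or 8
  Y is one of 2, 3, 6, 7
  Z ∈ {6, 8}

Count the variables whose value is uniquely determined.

3

Among the 7 variables, 7 fits only Y (and all 7 values in {1, 2, 3, 4, 6, 7, 8} must be used), so Y = 7.
The 6 still-open variables together cover exactly {1, 2, 3, 4, 6, 8} — 6 values for 6 variables — and 2 appears only in W's list, so W = 2.
The 5 still-open variables draw from only 5 values {1, 3, 4, 6, 8}, so each is used; only V can be 3, hence V = 3.
U and Z between them cover only {6, 8} — a naked pair. Remove those values from X.
Determined: V=3, W=2, Y=7. The other variables each still have more than one consistent value. That makes 3.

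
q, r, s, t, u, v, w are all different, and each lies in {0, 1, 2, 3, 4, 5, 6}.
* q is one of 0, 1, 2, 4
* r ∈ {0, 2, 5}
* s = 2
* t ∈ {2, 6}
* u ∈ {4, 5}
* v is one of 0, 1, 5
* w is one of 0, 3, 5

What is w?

s must be 2 (only option left). Strike 2 from q, r, t.
t has just one choice, so t = 6.
The 5 still-open variables draw from only 5 values {0, 1, 3, 4, 5}, so each is used; only w can be 3, hence w = 3.

3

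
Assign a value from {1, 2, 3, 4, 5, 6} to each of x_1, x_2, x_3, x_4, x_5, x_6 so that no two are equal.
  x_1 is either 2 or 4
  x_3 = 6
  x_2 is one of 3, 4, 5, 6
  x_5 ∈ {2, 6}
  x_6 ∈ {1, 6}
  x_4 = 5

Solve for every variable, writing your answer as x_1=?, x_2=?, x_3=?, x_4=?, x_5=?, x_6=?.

x_1=4, x_2=3, x_3=6, x_4=5, x_5=2, x_6=1

x_3 must be 6 (only option left). So x_2, x_5, x_6 can't be 6.
x_4 has just one choice, so x_4 = 5. Eliminate 5 elsewhere: x_2.
x_5 has just one choice, so x_5 = 2. Strike 2 from x_1.
That leaves x_6 = 1.
x_1 must be 4 (only option left). Eliminate 4 elsewhere: x_2.
x_2 must be 3 (only option left).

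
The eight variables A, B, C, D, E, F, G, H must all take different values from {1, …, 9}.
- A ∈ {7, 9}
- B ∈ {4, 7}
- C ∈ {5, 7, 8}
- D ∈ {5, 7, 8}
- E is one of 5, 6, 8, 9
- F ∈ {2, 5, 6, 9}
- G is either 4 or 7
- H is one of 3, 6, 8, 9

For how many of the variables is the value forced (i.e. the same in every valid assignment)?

Among the 8 variables, 2 fits only F (and all 8 values in {2, 3, 4, 5, 6, 7, 8, 9} must be used), so F = 2.
Among the 7 still-open variables, 3 fits only H (and all 7 values in {3, 4, 5, 6, 7, 8, 9} must be used), so H = 3.
The 6 still-open variables draw from only 6 values {4, 5, 6, 7, 8, 9}, so each is used; only E can be 6, hence E = 6.
The 5 still-open variables draw from only 5 values {4, 5, 7, 8, 9}, so each is used; only A can be 9, hence A = 9.
B and G between them cover only {4, 7} — a naked pair. Remove those values from C, D.
Determined: A=9, E=6, F=2, H=3. The other variables each still have more than one consistent value. That makes 4.

4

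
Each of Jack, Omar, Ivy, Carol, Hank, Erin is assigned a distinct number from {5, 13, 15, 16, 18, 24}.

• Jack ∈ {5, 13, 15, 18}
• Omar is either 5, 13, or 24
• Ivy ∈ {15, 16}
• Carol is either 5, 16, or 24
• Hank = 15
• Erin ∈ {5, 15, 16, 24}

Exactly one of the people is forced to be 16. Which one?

Hank must be 15 (only option left). Strike 15 from Jack, Ivy, Erin.
So 16 goes to Ivy.

Ivy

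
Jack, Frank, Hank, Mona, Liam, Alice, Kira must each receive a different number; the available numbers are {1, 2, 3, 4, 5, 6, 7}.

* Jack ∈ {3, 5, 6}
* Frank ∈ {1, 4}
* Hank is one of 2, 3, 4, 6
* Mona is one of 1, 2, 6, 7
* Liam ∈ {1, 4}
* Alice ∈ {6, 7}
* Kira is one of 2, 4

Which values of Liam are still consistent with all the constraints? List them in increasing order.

1, 4

The 7 variables draw from only 7 values {1, 2, 3, 4, 5, 6, 7}, so each is used; only Jack can be 5, hence Jack = 5.
Among the 6 still-open variables, 3 fits only Hank (and all 6 values in {1, 2, 3, 4, 6, 7} must be used), so Hank = 3.
The 2 variables Frank and Liam are confined to {1, 4}, which locks those values in; drop them from Mona, Kira.
That leaves Kira = 2. Eliminate 2 elsewhere: Mona.
No further eliminations apply; Liam can still be any of 1, 4.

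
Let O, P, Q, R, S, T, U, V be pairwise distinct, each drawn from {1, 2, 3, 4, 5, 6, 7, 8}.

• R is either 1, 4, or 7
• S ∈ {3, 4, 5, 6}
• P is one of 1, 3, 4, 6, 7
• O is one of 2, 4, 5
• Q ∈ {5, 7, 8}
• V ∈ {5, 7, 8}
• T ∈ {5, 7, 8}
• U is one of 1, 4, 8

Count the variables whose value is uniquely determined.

The 8 variables draw from only 8 values {1, 2, 3, 4, 5, 6, 7, 8}, so each is used; only O can be 2, hence O = 2.
The 3 variables Q, T, V are confined to {5, 7, 8}, which locks those values in; drop them from P, R, S, U.
The 2 variables R and U are confined to {1, 4}, which locks those values in; drop them from P, S.
Determined: O=2. The other variables each still have more than one consistent value. That makes 1.

1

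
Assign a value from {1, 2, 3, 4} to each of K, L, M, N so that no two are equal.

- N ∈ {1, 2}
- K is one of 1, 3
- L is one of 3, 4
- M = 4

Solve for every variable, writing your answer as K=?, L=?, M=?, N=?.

M's domain is down to {4}, so M = 4. Remove 4 from L.
L has just one choice, so L = 3. Remove 3 from K.
K must be 1 (only option left). So N can't be 1.
N's domain is down to {2}, so N = 2.

K=1, L=3, M=4, N=2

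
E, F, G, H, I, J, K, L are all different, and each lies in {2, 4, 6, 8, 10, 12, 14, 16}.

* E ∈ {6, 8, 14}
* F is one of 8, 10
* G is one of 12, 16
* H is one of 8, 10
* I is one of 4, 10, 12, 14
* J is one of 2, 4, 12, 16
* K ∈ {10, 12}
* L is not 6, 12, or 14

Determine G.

16

The 8 variables together cover exactly {2, 4, 6, 8, 10, 12, 14, 16} — 8 values for 8 variables — and 6 appears only in E's list, so E = 6.
The 7 still-open variables draw from only 7 values {2, 4, 8, 10, 12, 14, 16}, so each is used; only I can be 14, hence I = 14.
F and H between them cover only {8, 10} — a naked pair. Remove those values from K, L.
K has just one choice, so K = 12. Strike 12 from G, J.
So G = 16.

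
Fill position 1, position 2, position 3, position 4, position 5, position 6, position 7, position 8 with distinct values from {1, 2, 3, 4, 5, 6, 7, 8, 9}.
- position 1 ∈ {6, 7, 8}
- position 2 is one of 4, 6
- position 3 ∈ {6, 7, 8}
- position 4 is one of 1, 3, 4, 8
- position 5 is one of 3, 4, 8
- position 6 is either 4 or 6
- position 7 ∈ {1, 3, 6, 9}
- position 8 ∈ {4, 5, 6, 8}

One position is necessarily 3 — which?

position 5

Among the 8 variables, 5 fits only position 8 (and all 8 values in {1, 3, 4, 5, 6, 7, 8, 9} must be used), so position 8 = 5.
The 7 still-open variables together cover exactly {1, 3, 4, 6, 7, 8, 9} — 7 values for 7 variables — and 9 appears only in position 7's list, so position 7 = 9.
The 6 still-open variables draw from only 6 values {1, 3, 4, 6, 7, 8}, so each is used; only position 4 can be 1, hence position 4 = 1.
The 5 still-open variables draw from only 5 values {3, 4, 6, 7, 8}, so each is used; only position 5 can be 3, hence position 5 = 3.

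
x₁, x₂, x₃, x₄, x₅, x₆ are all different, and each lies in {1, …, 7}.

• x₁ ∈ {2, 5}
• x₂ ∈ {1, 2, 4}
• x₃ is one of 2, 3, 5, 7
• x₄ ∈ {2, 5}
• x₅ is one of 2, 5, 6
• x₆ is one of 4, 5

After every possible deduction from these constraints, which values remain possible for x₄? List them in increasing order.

2, 5

The 2 variables x₁ and x₄ are confined to {2, 5}, which locks those values in; drop them from x₂, x₃, x₅, x₆.
x₅ must be 6 (only option left).
x₆ has just one choice, so x₆ = 4. Strike 4 from x₂.
x₂ must be 1 (only option left).
No further eliminations apply; x₄ can still be any of 2, 5.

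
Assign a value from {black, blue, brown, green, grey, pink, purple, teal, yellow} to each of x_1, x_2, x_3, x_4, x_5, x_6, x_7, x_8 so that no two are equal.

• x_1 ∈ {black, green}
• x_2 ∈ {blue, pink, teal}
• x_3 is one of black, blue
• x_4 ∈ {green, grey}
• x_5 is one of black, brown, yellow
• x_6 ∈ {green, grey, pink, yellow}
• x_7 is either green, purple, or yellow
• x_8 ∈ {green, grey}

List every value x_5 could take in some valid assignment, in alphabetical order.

x_4 and x_8 between them cover only {green, grey} — a naked pair. Remove those values from x_1, x_6, x_7.
That leaves x_1 = black. Strike black from x_3, x_5.
That leaves x_3 = blue. So x_2 can't be blue.
No further eliminations apply; x_5 can still be any of brown, yellow.

brown, yellow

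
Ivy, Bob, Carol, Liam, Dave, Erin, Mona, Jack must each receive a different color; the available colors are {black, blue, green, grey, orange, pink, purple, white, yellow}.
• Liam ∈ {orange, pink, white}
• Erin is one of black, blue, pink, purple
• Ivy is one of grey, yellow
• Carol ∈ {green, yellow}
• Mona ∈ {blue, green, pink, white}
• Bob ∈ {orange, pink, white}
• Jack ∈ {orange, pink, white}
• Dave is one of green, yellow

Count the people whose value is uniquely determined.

Carol and Dave between them cover only {green, yellow} — a naked pair. Remove those values from Ivy, Mona.
Ivy has just one choice, so Ivy = grey.
Bob, Liam, Jack between them cover only {orange, pink, white} — a naked triple. Remove those values from Erin, Mona.
Mona has just one choice, so Mona = blue. Strike blue from Erin.
Determined: Ivy=grey, Mona=blue. The other people each still have more than one consistent value. That makes 2.

2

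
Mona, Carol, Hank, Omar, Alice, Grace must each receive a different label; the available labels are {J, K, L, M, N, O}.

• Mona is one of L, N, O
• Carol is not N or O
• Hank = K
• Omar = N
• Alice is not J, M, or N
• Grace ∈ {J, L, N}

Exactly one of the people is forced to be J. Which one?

Hank's domain is down to {K}, so Hank = K. Remove K from Carol, Alice.
Omar's domain is down to {N}, so Omar = N. Strike N from Mona, Grace.
The 4 still-open variables together cover exactly {J, L, M, O} — 4 values for 4 variables — and M appears only in Carol's list, so Carol = M.
The 3 still-open variables draw from only 3 values {J, L, O}, so each is used; only Grace can be J, hence Grace = J.

Grace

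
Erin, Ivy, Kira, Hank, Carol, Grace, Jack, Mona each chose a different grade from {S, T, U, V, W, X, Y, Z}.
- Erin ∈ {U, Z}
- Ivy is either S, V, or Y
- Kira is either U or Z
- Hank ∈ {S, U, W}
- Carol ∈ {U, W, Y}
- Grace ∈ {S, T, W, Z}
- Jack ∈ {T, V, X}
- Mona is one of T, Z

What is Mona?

T

The 8 variables together cover exactly {S, T, U, V, W, X, Y, Z} — 8 values for 8 variables — and X appears only in Jack's list, so Jack = X.
Among the 7 still-open variables, V fits only Ivy (and all 7 values in {S, T, U, V, W, Y, Z} must be used), so Ivy = V.
The 6 still-open variables together cover exactly {S, T, U, W, Y, Z} — 6 values for 6 variables — and Y appears only in Carol's list, so Carol = Y.
Erin and Kira share exactly the 2 values {U, Z}; by pigeonhole those values go to them, so strike U, Z from Hank, Grace, Mona.
So Mona = T.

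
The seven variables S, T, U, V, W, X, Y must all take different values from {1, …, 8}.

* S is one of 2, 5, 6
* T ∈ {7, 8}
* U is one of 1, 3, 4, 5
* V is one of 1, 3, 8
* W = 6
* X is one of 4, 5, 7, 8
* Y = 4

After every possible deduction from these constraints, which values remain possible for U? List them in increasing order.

1, 3, 5

W's domain is down to {6}, so W = 6. Remove 6 from S.
That leaves Y = 4. Eliminate 4 elsewhere: U, X.
No further eliminations apply; U can still be any of 1, 3, 5.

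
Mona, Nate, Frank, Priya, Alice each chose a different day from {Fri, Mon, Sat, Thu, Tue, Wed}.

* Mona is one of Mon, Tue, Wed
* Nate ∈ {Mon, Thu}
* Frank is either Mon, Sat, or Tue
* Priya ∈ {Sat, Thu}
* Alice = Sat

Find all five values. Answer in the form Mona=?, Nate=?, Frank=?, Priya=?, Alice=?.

Mona=Wed, Nate=Mon, Frank=Tue, Priya=Thu, Alice=Sat

Alice's domain is down to {Sat}, so Alice = Sat. Eliminate Sat elsewhere: Frank, Priya.
That leaves Priya = Thu. Remove Thu from Nate.
That leaves Nate = Mon. Eliminate Mon elsewhere: Mona, Frank.
Frank has just one choice, so Frank = Tue. Remove Tue from Mona.
Mona has just one choice, so Mona = Wed.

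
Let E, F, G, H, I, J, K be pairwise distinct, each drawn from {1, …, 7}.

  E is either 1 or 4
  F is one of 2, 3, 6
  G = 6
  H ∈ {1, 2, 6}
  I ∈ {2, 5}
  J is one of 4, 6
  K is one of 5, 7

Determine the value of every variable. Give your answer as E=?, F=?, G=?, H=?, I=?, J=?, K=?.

G must be 6 (only option left). Eliminate 6 elsewhere: F, H, J.
J has just one choice, so J = 4. So E can't be 4.
E has just one choice, so E = 1. Remove 1 from H.
That leaves H = 2. Remove 2 from F, I.
I has just one choice, so I = 5. Eliminate 5 elsewhere: K.
K has just one choice, so K = 7.
F has just one choice, so F = 3.

E=1, F=3, G=6, H=2, I=5, J=4, K=7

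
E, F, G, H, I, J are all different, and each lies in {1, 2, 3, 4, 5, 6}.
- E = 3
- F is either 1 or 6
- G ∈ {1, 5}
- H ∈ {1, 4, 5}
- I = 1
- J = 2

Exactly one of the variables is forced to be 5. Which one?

E has just one choice, so E = 3.
I has just one choice, so I = 1. Strike 1 from F, G, H.
So 5 goes to G.

G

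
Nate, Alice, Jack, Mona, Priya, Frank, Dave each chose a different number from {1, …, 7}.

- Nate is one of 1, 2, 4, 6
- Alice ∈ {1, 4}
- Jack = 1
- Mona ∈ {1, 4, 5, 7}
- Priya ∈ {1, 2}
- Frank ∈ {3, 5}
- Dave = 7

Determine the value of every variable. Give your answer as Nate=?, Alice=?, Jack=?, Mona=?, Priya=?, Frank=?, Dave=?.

Nate=6, Alice=4, Jack=1, Mona=5, Priya=2, Frank=3, Dave=7

Jack must be 1 (only option left). Strike 1 from Nate, Alice, Mona, Priya.
Priya has just one choice, so Priya = 2. Remove 2 from Nate.
Dave must be 7 (only option left). So Mona can't be 7.
Alice must be 4 (only option left). So Nate, Mona can't be 4.
Mona's domain is down to {5}, so Mona = 5. Remove 5 from Frank.
That leaves Frank = 3.
Nate must be 6 (only option left).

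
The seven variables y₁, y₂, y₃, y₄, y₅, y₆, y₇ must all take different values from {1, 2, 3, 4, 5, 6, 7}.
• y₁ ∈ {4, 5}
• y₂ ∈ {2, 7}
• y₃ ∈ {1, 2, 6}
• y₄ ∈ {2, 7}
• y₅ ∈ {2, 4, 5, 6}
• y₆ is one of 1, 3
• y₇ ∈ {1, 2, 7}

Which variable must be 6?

y₃

The 7 variables together cover exactly {1, 2, 3, 4, 5, 6, 7} — 7 values for 7 variables — and 3 appears only in y₆'s list, so y₆ = 3.
y₂ and y₄ between them cover only {2, 7} — a naked pair. Remove those values from y₃, y₅, y₇.
y₇ has just one choice, so y₇ = 1. Remove 1 from y₃.
So 6 goes to y₃.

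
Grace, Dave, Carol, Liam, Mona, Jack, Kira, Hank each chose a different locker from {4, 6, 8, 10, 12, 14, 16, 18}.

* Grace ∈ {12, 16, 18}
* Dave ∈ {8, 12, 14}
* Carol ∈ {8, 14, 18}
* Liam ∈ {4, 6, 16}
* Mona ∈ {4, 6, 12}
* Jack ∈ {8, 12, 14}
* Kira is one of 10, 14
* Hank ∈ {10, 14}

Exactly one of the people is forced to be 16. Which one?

Kira and Hank between them cover only {10, 14} — a naked pair. Remove those values from Dave, Carol, Jack.
Dave and Jack share exactly the 2 values {8, 12}; by pigeonhole those values go to them, so strike 8, 12 from Grace, Carol, Mona.
Carol must be 18 (only option left). Strike 18 from Grace.
So 16 goes to Grace.

Grace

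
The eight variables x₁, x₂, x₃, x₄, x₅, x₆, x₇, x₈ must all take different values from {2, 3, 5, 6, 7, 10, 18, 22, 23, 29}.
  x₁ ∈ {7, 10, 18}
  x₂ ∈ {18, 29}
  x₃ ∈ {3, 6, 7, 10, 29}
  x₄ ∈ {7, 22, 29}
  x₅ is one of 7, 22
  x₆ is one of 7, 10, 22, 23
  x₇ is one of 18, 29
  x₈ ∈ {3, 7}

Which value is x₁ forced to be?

10

Among the 8 variables, 6 fits only x₃ (and all 8 values in {3, 6, 7, 10, 18, 22, 23, 29} must be used), so x₃ = 6.
The 7 still-open variables draw from only 7 values {3, 7, 10, 18, 22, 23, 29}, so each is used; only x₈ can be 3, hence x₈ = 3.
The 6 still-open variables together cover exactly {7, 10, 18, 22, 23, 29} — 6 values for 6 variables — and 23 appears only in x₆'s list, so x₆ = 23.
The 5 still-open variables draw from only 5 values {7, 10, 18, 22, 29}, so each is used; only x₁ can be 10, hence x₁ = 10.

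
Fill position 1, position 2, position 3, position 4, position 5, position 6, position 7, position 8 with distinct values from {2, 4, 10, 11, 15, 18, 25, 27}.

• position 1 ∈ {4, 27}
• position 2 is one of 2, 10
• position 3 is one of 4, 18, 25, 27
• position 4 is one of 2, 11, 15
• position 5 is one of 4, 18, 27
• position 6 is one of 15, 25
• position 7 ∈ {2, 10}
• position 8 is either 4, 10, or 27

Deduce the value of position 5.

The 8 variables draw from only 8 values {2, 4, 10, 11, 15, 18, 25, 27}, so each is used; only position 4 can be 11, hence position 4 = 11.
The 7 still-open variables draw from only 7 values {2, 4, 10, 15, 18, 25, 27}, so each is used; only position 6 can be 15, hence position 6 = 15.
The 6 still-open variables draw from only 6 values {2, 4, 10, 18, 25, 27}, so each is used; only position 3 can be 25, hence position 3 = 25.
The 5 still-open variables together cover exactly {2, 4, 10, 18, 27} — 5 values for 5 variables — and 18 appears only in position 5's list, so position 5 = 18.

18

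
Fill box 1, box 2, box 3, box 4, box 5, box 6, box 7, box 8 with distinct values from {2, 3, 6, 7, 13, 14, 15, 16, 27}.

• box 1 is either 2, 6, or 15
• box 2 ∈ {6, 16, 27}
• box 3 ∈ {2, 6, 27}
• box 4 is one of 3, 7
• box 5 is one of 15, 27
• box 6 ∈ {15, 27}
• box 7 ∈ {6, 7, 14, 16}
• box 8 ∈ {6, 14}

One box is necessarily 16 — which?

box 2

The 8 variables together cover exactly {2, 3, 6, 7, 14, 15, 16, 27} — 8 values for 8 variables — and 3 appears only in box 4's list, so box 4 = 3.
Among the 7 still-open variables, 7 fits only box 7 (and all 7 values in {2, 6, 7, 14, 15, 16, 27} must be used), so box 7 = 7.
Among the 6 still-open variables, 14 fits only box 8 (and all 6 values in {2, 6, 14, 15, 16, 27} must be used), so box 8 = 14.
Among the 5 still-open variables, 16 fits only box 2 (and all 5 values in {2, 6, 15, 16, 27} must be used), so box 2 = 16.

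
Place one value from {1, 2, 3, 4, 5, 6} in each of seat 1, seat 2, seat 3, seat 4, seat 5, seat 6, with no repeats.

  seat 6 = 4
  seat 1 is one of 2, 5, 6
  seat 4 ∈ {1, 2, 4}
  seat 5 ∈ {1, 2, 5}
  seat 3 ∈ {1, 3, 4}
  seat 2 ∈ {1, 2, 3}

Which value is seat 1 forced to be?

seat 6 must be 4 (only option left). So seat 3, seat 4 can't be 4.
Among the 5 still-open variables, 6 fits only seat 1 (and all 5 values in {1, 2, 3, 5, 6} must be used), so seat 1 = 6.

6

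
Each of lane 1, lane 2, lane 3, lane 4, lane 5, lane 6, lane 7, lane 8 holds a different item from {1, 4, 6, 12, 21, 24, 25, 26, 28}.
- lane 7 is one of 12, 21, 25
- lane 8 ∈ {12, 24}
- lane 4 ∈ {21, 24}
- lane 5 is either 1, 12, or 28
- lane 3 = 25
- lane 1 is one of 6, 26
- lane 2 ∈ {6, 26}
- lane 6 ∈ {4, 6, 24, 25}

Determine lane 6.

4

lane 3 has just one choice, so lane 3 = 25. Strike 25 from lane 6, lane 7.
The 2 variables lane 1 and lane 2 are confined to {6, 26}, which locks those values in; drop them from lane 6.
The 3 variables lane 4, lane 7, lane 8 are confined to {12, 21, 24}, which locks those values in; drop them from lane 5, lane 6.
So lane 6 = 4.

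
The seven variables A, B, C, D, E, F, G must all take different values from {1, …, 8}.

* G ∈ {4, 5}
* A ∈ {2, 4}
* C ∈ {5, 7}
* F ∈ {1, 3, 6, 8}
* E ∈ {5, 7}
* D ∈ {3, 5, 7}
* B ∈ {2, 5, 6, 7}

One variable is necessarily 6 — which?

B

C and E between them cover only {5, 7} — a naked pair. Remove those values from B, D, G.
That leaves D = 3. Eliminate 3 elsewhere: F.
That leaves G = 4. Eliminate 4 elsewhere: A.
A's domain is down to {2}, so A = 2. Remove 2 from B.
So 6 goes to B.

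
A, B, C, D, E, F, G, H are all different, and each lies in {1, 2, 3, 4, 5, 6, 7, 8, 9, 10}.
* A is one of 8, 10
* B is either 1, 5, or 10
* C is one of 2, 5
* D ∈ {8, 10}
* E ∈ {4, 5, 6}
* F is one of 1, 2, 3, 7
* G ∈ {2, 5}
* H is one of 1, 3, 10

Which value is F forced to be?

7

The 2 variables A and D are confined to {8, 10}, which locks those values in; drop them from B, H.
C and G between them cover only {2, 5} — a naked pair. Remove those values from B, E, F.
That leaves B = 1. Eliminate 1 elsewhere: F, H.
H must be 3 (only option left). Remove 3 from F.
So F = 7.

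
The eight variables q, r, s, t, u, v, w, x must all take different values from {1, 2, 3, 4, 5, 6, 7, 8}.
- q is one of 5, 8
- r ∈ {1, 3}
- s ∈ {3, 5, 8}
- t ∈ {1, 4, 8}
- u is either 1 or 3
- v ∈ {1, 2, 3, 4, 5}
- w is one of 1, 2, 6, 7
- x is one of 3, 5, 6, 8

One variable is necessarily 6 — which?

The 8 variables together cover exactly {1, 2, 3, 4, 5, 6, 7, 8} — 8 values for 8 variables — and 7 appears only in w's list, so w = 7.
The 7 still-open variables together cover exactly {1, 2, 3, 4, 5, 6, 8} — 7 values for 7 variables — and 2 appears only in v's list, so v = 2.
The 6 still-open variables draw from only 6 values {1, 3, 4, 5, 6, 8}, so each is used; only t can be 4, hence t = 4.
The 5 still-open variables draw from only 5 values {1, 3, 5, 6, 8}, so each is used; only x can be 6, hence x = 6.

x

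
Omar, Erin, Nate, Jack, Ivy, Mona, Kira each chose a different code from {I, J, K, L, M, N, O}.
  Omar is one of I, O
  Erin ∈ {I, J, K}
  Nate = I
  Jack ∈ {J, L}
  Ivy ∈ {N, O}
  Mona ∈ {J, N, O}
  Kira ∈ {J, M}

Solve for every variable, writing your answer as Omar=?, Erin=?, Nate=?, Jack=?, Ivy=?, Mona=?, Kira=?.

Nate's domain is down to {I}, so Nate = I. So Omar, Erin can't be I.
Omar must be O (only option left). So Ivy, Mona can't be O.
Ivy must be N (only option left). Eliminate N elsewhere: Mona.
That leaves Mona = J. Eliminate J elsewhere: Erin, Jack, Kira.
That leaves Kira = M.
Erin has just one choice, so Erin = K.
Jack has just one choice, so Jack = L.

Omar=O, Erin=K, Nate=I, Jack=L, Ivy=N, Mona=J, Kira=M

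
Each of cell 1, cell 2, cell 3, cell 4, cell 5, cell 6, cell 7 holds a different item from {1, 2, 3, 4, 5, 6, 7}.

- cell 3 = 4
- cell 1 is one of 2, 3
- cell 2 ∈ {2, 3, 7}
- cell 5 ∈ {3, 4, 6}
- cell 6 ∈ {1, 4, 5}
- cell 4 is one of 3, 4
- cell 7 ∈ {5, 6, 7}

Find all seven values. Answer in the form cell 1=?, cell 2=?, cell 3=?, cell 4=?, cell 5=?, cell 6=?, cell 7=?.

cell 3 has just one choice, so cell 3 = 4. Remove 4 from cell 4, cell 5, cell 6.
cell 4 has just one choice, so cell 4 = 3. Remove 3 from cell 1, cell 2, cell 5.
cell 5 has just one choice, so cell 5 = 6. Remove 6 from cell 7.
cell 1 must be 2 (only option left). Remove 2 from cell 2.
That leaves cell 2 = 7. Eliminate 7 elsewhere: cell 7.
cell 7's domain is down to {5}, so cell 7 = 5. So cell 6 can't be 5.
cell 6 has just one choice, so cell 6 = 1.

cell 1=2, cell 2=7, cell 3=4, cell 4=3, cell 5=6, cell 6=1, cell 7=5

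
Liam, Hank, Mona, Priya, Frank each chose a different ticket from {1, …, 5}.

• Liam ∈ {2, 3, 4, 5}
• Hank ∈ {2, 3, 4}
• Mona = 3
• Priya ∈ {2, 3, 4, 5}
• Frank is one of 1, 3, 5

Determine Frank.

1

Mona has just one choice, so Mona = 3. Eliminate 3 elsewhere: Liam, Hank, Priya, Frank.
The 4 still-open variables draw from only 4 values {1, 2, 4, 5}, so each is used; only Frank can be 1, hence Frank = 1.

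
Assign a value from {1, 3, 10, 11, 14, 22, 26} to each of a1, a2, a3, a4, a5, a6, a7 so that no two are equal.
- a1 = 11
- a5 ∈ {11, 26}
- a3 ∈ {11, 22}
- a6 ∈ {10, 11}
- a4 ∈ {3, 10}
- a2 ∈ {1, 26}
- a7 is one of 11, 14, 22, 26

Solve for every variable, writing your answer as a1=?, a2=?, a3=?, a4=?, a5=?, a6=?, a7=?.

a1=11, a2=1, a3=22, a4=3, a5=26, a6=10, a7=14

a1 must be 11 (only option left). So a3, a5, a6, a7 can't be 11.
That leaves a3 = 22. Remove 22 from a7.
a5 has just one choice, so a5 = 26. Remove 26 from a2, a7.
a6 has just one choice, so a6 = 10. Eliminate 10 elsewhere: a4.
a7 must be 14 (only option left).
That leaves a2 = 1.
a4 must be 3 (only option left).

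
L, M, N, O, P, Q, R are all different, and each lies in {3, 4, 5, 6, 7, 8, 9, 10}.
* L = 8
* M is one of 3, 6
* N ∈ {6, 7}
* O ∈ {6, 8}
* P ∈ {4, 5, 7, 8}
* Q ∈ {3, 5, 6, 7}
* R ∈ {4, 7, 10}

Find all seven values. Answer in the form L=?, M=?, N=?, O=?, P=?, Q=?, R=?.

L must be 8 (only option left). So O, P can't be 8.
O's domain is down to {6}, so O = 6. So M, N, Q can't be 6.
M must be 3 (only option left). Strike 3 from Q.
N must be 7 (only option left). Strike 7 from P, Q, R.
Q's domain is down to {5}, so Q = 5. Remove 5 from P.
That leaves P = 4. Eliminate 4 elsewhere: R.
R has just one choice, so R = 10.

L=8, M=3, N=7, O=6, P=4, Q=5, R=10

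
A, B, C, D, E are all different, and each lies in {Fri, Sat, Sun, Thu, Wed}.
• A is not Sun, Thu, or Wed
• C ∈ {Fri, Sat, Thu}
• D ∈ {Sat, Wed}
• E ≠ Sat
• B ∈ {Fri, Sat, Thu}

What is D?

Wed

The 5 variables together cover exactly {Fri, Sat, Sun, Thu, Wed} — 5 values for 5 variables — and Sun appears only in E's list, so E = Sun.
Among the 4 still-open variables, Wed fits only D (and all 4 values in {Fri, Sat, Thu, Wed} must be used), so D = Wed.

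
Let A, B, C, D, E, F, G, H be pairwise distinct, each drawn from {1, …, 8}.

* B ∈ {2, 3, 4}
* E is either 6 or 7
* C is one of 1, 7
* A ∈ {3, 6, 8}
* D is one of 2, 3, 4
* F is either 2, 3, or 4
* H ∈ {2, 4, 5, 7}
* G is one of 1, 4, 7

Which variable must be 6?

The 8 variables together cover exactly {1, 2, 3, 4, 5, 6, 7, 8} — 8 values for 8 variables — and 5 appears only in H's list, so H = 5.
The 7 still-open variables together cover exactly {1, 2, 3, 4, 6, 7, 8} — 7 values for 7 variables — and 8 appears only in A's list, so A = 8.
Among the 6 still-open variables, 6 fits only E (and all 6 values in {1, 2, 3, 4, 6, 7} must be used), so E = 6.

E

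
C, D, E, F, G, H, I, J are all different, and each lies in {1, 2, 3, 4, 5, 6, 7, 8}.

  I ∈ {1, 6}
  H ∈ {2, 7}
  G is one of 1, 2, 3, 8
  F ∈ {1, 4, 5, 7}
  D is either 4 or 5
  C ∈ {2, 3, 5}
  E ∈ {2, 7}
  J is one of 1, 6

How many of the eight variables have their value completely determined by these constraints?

2

The 8 variables together cover exactly {1, 2, 3, 4, 5, 6, 7, 8} — 8 values for 8 variables — and 8 appears only in G's list, so G = 8.
Among the 7 still-open variables, 3 fits only C (and all 7 values in {1, 2, 3, 4, 5, 6, 7} must be used), so C = 3.
The 2 variables E and H are confined to {2, 7}, which locks those values in; drop them from F.
I and J share exactly the 2 values {1, 6}; by pigeonhole those values go to them, so strike 1, 6 from F.
Determined: C=3, G=8. The other variables each still have more than one consistent value. That makes 2.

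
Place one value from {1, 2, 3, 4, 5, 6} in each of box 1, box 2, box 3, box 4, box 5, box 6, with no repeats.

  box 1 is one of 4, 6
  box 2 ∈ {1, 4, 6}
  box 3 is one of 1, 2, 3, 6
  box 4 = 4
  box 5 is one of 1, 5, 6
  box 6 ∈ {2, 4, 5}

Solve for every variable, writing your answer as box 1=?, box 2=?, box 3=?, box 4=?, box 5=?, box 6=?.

box 4 must be 4 (only option left). Remove 4 from box 1, box 2, box 6.
box 1 has just one choice, so box 1 = 6. So box 2, box 3, box 5 can't be 6.
box 2 must be 1 (only option left). Remove 1 from box 3, box 5.
That leaves box 5 = 5. So box 6 can't be 5.
box 6's domain is down to {2}, so box 6 = 2. Eliminate 2 elsewhere: box 3.
box 3's domain is down to {3}, so box 3 = 3.

box 1=6, box 2=1, box 3=3, box 4=4, box 5=5, box 6=2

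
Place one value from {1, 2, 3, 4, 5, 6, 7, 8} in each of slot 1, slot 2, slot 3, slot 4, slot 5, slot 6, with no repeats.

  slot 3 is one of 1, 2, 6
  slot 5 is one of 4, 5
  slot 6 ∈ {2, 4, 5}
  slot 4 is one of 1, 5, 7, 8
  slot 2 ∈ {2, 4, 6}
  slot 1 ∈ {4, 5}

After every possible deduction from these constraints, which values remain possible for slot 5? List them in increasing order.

The 2 variables slot 1 and slot 5 are confined to {4, 5}, which locks those values in; drop them from slot 2, slot 4, slot 6.
That leaves slot 6 = 2. Strike 2 from slot 2, slot 3.
slot 2 must be 6 (only option left). Eliminate 6 elsewhere: slot 3.
slot 3's domain is down to {1}, so slot 3 = 1. Eliminate 1 elsewhere: slot 4.
No further eliminations apply; slot 5 can still be any of 4, 5.

4, 5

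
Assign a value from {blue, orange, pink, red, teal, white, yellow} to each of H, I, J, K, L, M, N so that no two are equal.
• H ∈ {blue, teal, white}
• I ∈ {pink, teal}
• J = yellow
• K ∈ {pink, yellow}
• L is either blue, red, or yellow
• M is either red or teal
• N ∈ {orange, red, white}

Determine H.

white

J's domain is down to {yellow}, so J = yellow. Strike yellow from K, L.
K's domain is down to {pink}, so K = pink. Strike pink from I.
I has just one choice, so I = teal. Eliminate teal elsewhere: H, M.
That leaves M = red. Remove red from L, N.
L must be blue (only option left). Eliminate blue elsewhere: H.
So H = white.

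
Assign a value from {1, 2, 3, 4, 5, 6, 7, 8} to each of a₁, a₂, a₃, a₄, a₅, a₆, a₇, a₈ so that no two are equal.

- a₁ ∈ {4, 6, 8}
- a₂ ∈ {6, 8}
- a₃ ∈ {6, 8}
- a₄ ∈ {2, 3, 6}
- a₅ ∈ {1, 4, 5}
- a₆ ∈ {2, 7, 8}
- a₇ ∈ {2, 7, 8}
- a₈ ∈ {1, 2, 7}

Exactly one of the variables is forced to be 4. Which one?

The 8 variables together cover exactly {1, 2, 3, 4, 5, 6, 7, 8} — 8 values for 8 variables — and 3 appears only in a₄'s list, so a₄ = 3.
The 7 still-open variables together cover exactly {1, 2, 4, 5, 6, 7, 8} — 7 values for 7 variables — and 5 appears only in a₅'s list, so a₅ = 5.
Among the 6 still-open variables, 1 fits only a₈ (and all 6 values in {1, 2, 4, 6, 7, 8} must be used), so a₈ = 1.
The 5 still-open variables draw from only 5 values {2, 4, 6, 7, 8}, so each is used; only a₁ can be 4, hence a₁ = 4.

a₁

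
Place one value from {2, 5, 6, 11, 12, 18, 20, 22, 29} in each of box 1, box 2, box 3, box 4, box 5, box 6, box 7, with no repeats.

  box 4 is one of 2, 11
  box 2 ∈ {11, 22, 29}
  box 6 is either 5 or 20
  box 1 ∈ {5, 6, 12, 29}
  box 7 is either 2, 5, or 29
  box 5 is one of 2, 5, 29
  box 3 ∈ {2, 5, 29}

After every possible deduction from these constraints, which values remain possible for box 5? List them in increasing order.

2, 5, 29

box 3, box 5, box 7 share exactly the 3 values {2, 5, 29}; by pigeonhole those values go to them, so strike 2, 5, 29 from box 1, box 2, box 4, box 6.
box 4 must be 11 (only option left). Remove 11 from box 2.
That leaves box 6 = 20.
box 2 must be 22 (only option left).
No further eliminations apply; box 5 can still be any of 2, 5, 29.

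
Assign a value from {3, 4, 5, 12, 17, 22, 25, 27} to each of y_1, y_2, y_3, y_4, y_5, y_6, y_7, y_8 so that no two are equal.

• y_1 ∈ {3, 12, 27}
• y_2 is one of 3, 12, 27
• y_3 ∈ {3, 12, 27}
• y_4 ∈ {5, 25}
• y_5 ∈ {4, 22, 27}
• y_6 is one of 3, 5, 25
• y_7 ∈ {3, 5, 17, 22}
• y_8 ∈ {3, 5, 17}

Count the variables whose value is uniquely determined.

Among the 8 variables, 4 fits only y_5 (and all 8 values in {3, 4, 5, 12, 17, 22, 25, 27} must be used), so y_5 = 4.
The 7 still-open variables draw from only 7 values {3, 5, 12, 17, 22, 25, 27}, so each is used; only y_7 can be 22, hence y_7 = 22.
Among the 6 still-open variables, 17 fits only y_8 (and all 6 values in {3, 5, 12, 17, 25, 27} must be used), so y_8 = 17.
The 3 variables y_1, y_2, y_3 are confined to {3, 12, 27}, which locks those values in; drop them from y_6.
Determined: y_5=4, y_7=22, y_8=17. The other variables each still have more than one consistent value. That makes 3.

3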